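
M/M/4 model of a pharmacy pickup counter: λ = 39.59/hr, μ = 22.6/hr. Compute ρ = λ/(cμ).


ρ = λ/(cμ) = 39.59/(4·22.6) = 39.59/90.40 = 0.4379

Final: 0.4379


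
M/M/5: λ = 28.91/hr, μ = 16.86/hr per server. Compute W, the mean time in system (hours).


a = 1.7147; ρ = 0.3429; P₀ = 0.179427
Lq = P₀·a^c·ρ/(c!(1−ρ)²) = 0.01761
Wq = Lq/λ = 0.01761/28.91 = 0.0006090 hr
W = Wq + 1/μ = 0.0006090 + 0.05931 = 0.05992 hr

Final: 0.05992 hr


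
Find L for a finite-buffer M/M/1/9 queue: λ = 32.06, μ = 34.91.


ρ = 32.06/34.91 = 0.9184
L = ρ[1 − (K+1)ρ^K + Kρ^(K+1)] / [(1−ρ)(1−ρ^(K+1))]
Numerator: 0.9184·(1 − 10·0.464647 + 9·0.426714) = 0.178121
Denominator: (0.08164)·(0.573286) = 0.046802
L = 0.178121/0.046802 = 3.8058

Final: 3.8058


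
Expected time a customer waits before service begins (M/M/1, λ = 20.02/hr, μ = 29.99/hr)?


ρ = 20.02/29.99 = 0.6676
Wq = ρ/(μ−λ) = 0.6676/(29.99 − 20.02) = 0.6676/9.97 = 0.06696 hr

Final: 0.06696 hr


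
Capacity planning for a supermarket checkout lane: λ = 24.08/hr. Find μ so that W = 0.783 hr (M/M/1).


W = 1/(μ−λ) ⇒ μ − λ = 1/W = 1/0.783 = 1.2771
μ = λ + 1/W = 24.08 + 1.2771 = 25.3571 per hr

Final: 25.3571 /hr


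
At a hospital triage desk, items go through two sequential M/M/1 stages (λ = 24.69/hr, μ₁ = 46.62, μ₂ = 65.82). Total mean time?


Each node sees arrival rate λ = 24.69/hr (tandem ⇒ throughput preserved).
W₁ = 1/(μ₁−λ) = 1/(46.62−24.69) = 0.04560 hr
W₂ = 1/(μ₂−λ) = 1/(65.82−24.69) = 0.02431 hr
W_total = W₁ + W₂ = 0.04560 + 0.02431 = 0.06991 hr

Final: 0.06991 hr


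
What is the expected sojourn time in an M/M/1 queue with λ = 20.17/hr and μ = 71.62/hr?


W = 1/(μ−λ) = 1/(71.62 − 20.17) = 1/51.45 = 0.01944 hr

Final: 0.01944 hr


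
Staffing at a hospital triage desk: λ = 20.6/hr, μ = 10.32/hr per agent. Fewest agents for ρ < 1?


Stability requires cμ > λ ⇔ c > λ/μ.
λ/μ = 20.6/10.32 = 1.9961
Minimum integer c = ⌊1.9961⌋ + 1 = 2
Check: 2·10.32 = 20.64 > 20.6, while 1·10.32 = 10.32 ≤ 20.6

Final: 2 servers


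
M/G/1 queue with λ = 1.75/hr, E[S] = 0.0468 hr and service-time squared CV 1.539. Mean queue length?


ρ = λ·E[S] = 1.75·0.0468 = 0.08190
Lq = ρ²(1+C_s²)/(2(1−ρ)) = 0.006708·(1+1.539)/(2·0.9181)
= 0.006708·2.5390/1.8362 = 0.009275

Final: 0.009275


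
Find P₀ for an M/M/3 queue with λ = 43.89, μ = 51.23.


a = λ/μ = 43.89/51.23 = 0.8567; ρ = a/c = 0.2856
Σ_{k=0}^{2} a^k/k! (terms k=0..2) = 1.00000 + 0.85672 + 0.36699 = 2.22371
Tail: a^3/(3!(1−ρ)) = 0.62882/(6·0.7144) = 0.14670
P₀ = 1/(2.22371 + 0.14670) = 1/2.37041 = 0.421868

Final: 0.421868


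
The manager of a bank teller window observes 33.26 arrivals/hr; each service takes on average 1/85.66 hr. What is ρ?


ρ = λ/μ = 33.26/85.66 = 0.3883

Final: 0.3883


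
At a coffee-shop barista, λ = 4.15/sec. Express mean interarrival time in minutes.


Mean interarrival time = 1/λ = 1/4.15 second = 0.24096 second
In minutes: 0.24096 × 0.0166667 = 0.004016 min

Final: 0.004016 min


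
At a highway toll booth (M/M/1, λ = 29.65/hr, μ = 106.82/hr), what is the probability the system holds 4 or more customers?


ρ = 29.65/106.82 = 0.2776
P(N ≥ n) = ρ^n = 0.2776^4 = 0.005936

Final: 0.005936


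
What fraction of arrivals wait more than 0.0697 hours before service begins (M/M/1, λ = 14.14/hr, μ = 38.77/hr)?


ρ = 14.14/38.77 = 0.3647
P(Wq > t) = ρ·e^{−(μ−λ)t} = 0.3647·e^{−1.7167}
= 0.3647·0.179656 = 0.065523

Final: 0.065523


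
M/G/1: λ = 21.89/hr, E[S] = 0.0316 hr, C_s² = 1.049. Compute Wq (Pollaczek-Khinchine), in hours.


ρ = λ·E[S] = 21.89·0.0316 = 0.6917
E[S²] = E[S]²(1+C_s²) = 0.0316²·(1+1.049) = 0.002046
Wq = λ·E[S²]/(2(1−ρ)) = 21.89·0.002046/(2·0.3083) = 0.07264 hr

Final: 0.07264 hr


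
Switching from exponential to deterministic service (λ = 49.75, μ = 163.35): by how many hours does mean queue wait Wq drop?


ρ = 49.75/163.35 = 0.3046
Wq(M/M/1) = ρ/(μ−λ) = 0.3046/113.60 = 0.002681 hr
Wq(M/D/1) = ρ/(2(μ−λ)) = 0.001340 hr
Savings = 0.002681 − 0.001340 = 0.001340 hr

Final: 0.001340 hr


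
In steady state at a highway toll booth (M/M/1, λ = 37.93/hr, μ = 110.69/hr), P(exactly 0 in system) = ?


ρ = 37.93/110.69 = 0.3427
P_n = (1−ρ)·ρ^n = (1 − 0.3427)·0.3427^0 = 0.6573·1.000000 = 0.657331

Final: 0.657331


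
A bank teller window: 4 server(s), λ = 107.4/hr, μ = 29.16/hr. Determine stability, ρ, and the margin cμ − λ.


Total capacity cμ = 4·29.16 = 116.64/hr
ρ = λ/(cμ) = 107.4/116.64 = 0.9208
Stable ⇔ ρ < 1: YES
Spare capacity = cμ − λ = 116.64 − 107.4 = 9.24/hr

Final: ρ = 0.9208; stable; margin = 9.24/hr


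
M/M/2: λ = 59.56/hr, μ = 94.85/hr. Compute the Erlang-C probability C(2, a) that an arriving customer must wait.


a = λ/μ = 0.6279; ρ = a/2 = 0.3140
P₀ = 0.522105 (from M/M/c formula)
C(c,a) = [a^c/(c!(1−ρ))]·P₀ = [0.39431/(2·0.6860)]·0.522105
= 0.28738·0.522105 = 0.150044

Final: 0.150044


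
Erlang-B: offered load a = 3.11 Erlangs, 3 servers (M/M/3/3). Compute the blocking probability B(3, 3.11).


B(c,a) = (a^c/c!) / Σ_{k=0}^{c} a^k/k!
a^3/3! = 5.013372
Σ terms (k=0..3): 1.00000 + 3.11000 + 4.83605 + 5.01337 = 13.959422
B = 5.013372/13.959422 = 0.359139

Final: 0.359139


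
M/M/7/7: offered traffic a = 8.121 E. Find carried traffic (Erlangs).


B(7,8.121) = 0.314951 (Erlang-B)
Carried load = a(1 − B) = 8.121·(1 − 0.314951) = 8.121·0.685049 = 5.5633 E

Final: 5.5633 Erlangs


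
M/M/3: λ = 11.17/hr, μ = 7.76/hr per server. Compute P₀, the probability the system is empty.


a = λ/μ = 11.17/7.76 = 1.4394; ρ = a/c = 0.4798
Σ_{k=0}^{2} a^k/k! (terms k=0..2) = 1.00000 + 1.43943 + 1.03598 = 3.47542
Tail: a^3/(3!(1−ρ)) = 2.98246/(6·0.5202) = 0.95557
P₀ = 1/(3.47542 + 0.95557) = 1/4.43099 = 0.225683

Final: 0.225683


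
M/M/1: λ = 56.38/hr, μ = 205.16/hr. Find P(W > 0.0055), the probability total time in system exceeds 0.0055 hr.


W ~ Exponential(μ−λ) for M/M/1.
μ − λ = 205.16 − 56.38 = 148.7800
P(W > t) = e^{−(μ−λ)t} = e^{−0.8183} = 0.441185

Final: 0.441185


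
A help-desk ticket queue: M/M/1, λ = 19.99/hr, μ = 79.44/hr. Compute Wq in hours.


ρ = 19.99/79.44 = 0.2516
Wq = ρ/(μ−λ) = 0.2516/(79.44 − 19.99) = 0.2516/59.45 = 0.004233 hr

Final: 0.004233 hr


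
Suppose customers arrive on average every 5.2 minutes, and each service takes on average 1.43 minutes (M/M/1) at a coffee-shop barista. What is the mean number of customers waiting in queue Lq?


λ = 60/5.2 = 11.5385 /hr
μ = 60/1.43 = 41.9580 /hr
ρ = λ/μ = 11.5385/41.9580 = 0.2750
Lq = ρ²/(1−ρ) = 0.07562/0.7250 = 0.1043

Final: 0.1043


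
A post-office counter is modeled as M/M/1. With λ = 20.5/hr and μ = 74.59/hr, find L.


ρ = λ/μ = 20.5/74.59 = 0.2748
L = ρ/(1−ρ) = 0.2748/(1 − 0.2748) = 0.2748/0.7252 = 0.3790

Final: 0.3790


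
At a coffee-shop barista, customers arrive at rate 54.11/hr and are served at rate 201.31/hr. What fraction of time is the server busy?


ρ = λ/μ = 54.11/201.31 = 0.2688

Final: 0.2688


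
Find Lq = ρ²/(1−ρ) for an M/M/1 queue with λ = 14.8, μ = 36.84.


ρ = 14.8/36.84 = 0.4017
Lq = ρ²/(1−ρ) = 0.1614/0.5983 = 0.2698

Final: 0.2698


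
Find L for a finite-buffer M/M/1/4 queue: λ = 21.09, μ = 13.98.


ρ = 21.09/13.98 = 1.5086
L = ρ[1 − (K+1)ρ^K + Kρ^(K+1)] / [(1−ρ)(1−ρ^(K+1))]
Numerator: 1.5086·(1 − 5·5.179378 + 4·7.813526) = 9.590385
Denominator: (-0.5086)·(-6.813526) = 3.465248
L = 9.590385/3.465248 = 2.7676

Final: 2.7676


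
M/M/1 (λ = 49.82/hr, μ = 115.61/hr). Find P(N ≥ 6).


ρ = 49.82/115.61 = 0.4309
P(N ≥ n) = ρ^n = 0.4309^6 = 0.006404

Final: 0.006404


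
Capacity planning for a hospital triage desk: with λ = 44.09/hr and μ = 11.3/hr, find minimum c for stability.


Stability requires cμ > λ ⇔ c > λ/μ.
λ/μ = 44.09/11.3 = 3.9018
Minimum integer c = ⌊3.9018⌋ + 1 = 4
Check: 4·11.3 = 45.20 > 44.09, while 3·11.3 = 33.90 ≤ 44.09

Final: 4 servers


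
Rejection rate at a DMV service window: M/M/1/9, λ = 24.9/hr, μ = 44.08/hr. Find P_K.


ρ = λ/μ = 24.9/44.08 = 0.5649
P_K = (1−ρ)ρ^K/(1−ρ^(K+1)) = (0.4351·0.005856)/(1 − 0.003308)
= 0.002548/0.996692 = 0.002557

Final: 0.002557


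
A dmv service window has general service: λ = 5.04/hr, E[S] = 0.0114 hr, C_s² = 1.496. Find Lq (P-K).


ρ = λ·E[S] = 5.04·0.0114 = 0.05746
Lq = ρ²(1+C_s²)/(2(1−ρ)) = 0.003301·(1+1.496)/(2·0.9425)
= 0.003301·2.4960/1.8851 = 0.004371

Final: 0.004371


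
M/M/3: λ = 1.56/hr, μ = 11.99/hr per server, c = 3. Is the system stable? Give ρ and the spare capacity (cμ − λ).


Total capacity cμ = 3·11.99 = 35.97/hr
ρ = λ/(cμ) = 1.56/35.97 = 0.04337
Stable ⇔ ρ < 1: YES
Spare capacity = cμ − λ = 35.97 − 1.56 = 34.41/hr

Final: ρ = 0.04337; stable; margin = 34.41/hr


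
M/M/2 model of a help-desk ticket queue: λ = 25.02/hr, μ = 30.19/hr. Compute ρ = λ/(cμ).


ρ = λ/(cμ) = 25.02/(2·30.19) = 25.02/60.38 = 0.4144

Final: 0.4144


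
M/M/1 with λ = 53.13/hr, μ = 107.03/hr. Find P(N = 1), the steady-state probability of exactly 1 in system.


ρ = 53.13/107.03 = 0.4964
P_n = (1−ρ)·ρ^n = (1 − 0.4964)·0.4964^1 = 0.5036·0.496403 = 0.249987

Final: 0.249987


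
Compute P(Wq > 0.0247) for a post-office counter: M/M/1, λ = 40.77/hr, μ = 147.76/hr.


ρ = 40.77/147.76 = 0.2759
P(Wq > t) = ρ·e^{−(μ−λ)t} = 0.2759·e^{−2.6427}
= 0.2759·0.071172 = 0.019638

Final: 0.019638


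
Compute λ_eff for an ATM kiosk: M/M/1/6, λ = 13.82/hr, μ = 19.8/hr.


ρ = 0.6980; P_K = (1−ρ)ρ^6/(1−ρ^7) = 0.037987
λ_eff = λ(1 − P_K) = 13.82·(1 − 0.037987) = 13.82·0.962013 = 13.2950 /hr

Final: 13.2950 /hr


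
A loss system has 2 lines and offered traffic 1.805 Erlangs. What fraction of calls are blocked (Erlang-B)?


B(c,a) = (a^c/c!) / Σ_{k=0}^{c} a^k/k!
a^2/2! = 1.629012
Σ terms (k=0..2): 1.00000 + 1.80500 + 1.62901 = 4.434012
B = 1.629012/4.434012 = 0.367390

Final: 0.367390


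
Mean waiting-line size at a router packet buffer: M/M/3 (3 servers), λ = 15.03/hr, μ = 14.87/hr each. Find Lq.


a = λ/μ = 1.0108; ρ = a/3 = 0.3369
P₀ = 0.359566
Lq = P₀·a^c·ρ / (c!·(1−ρ)²) = 0.359566·1.03263·0.3369/(6·0.43968)
= 0.04742

Final: 0.04742


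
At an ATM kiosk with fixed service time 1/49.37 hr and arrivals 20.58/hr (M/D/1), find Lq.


ρ = 20.58/49.37 = 0.4169
M/D/1: Lq = ρ²/(2(1−ρ)) = 0.1738/(2·0.5831) = 0.14899

Final: 0.14899


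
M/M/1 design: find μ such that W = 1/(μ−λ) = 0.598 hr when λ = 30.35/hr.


W = 1/(μ−λ) ⇒ μ − λ = 1/W = 1/0.598 = 1.6722
μ = λ + 1/W = 30.35 + 1.6722 = 32.0222 per hr

Final: 32.0222 /hr


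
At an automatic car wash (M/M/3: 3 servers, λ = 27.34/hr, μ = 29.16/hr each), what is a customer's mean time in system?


a = 0.9376; ρ = 0.3125; P₀ = 0.388058
Lq = P₀·a^c·ρ/(c!(1−ρ)²) = 0.03525
Wq = Lq/λ = 0.03525/27.34 = 0.001289 hr
W = Wq + 1/μ = 0.001289 + 0.03429 = 0.03558 hr

Final: 0.03558 hr


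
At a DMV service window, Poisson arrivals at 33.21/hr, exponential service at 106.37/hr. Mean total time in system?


W = 1/(μ−λ) = 1/(106.37 − 33.21) = 1/73.16 = 0.01367 hr

Final: 0.01367 hr


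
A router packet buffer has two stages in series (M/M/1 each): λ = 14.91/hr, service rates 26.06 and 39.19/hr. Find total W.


Each node sees arrival rate λ = 14.91/hr (tandem ⇒ throughput preserved).
W₁ = 1/(μ₁−λ) = 1/(26.06−14.91) = 0.08969 hr
W₂ = 1/(μ₂−λ) = 1/(39.19−14.91) = 0.04119 hr
W_total = W₁ + W₂ = 0.08969 + 0.04119 = 0.13087 hr

Final: 0.13087 hr


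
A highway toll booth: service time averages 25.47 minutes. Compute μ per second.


μ = 1/(service time) in consistent units.
1 second = 0.0166667 min, so μ = 0.0166667/25.47 = 0.0006544 per second

Final: 0.0006544 /sec


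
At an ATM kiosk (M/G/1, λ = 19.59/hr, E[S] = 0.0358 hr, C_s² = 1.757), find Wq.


ρ = λ·E[S] = 19.59·0.0358 = 0.7013
E[S²] = E[S]²(1+C_s²) = 0.0358²·(1+1.757) = 0.003533
Wq = λ·E[S²]/(2(1−ρ)) = 19.59·0.003533/(2·0.2987) = 0.11588 hr

Final: 0.11588 hr


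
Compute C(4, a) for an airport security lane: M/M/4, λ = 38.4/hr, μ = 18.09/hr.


a = λ/μ = 2.1227; ρ = a/4 = 0.5307
P₀ = 0.113994 (from M/M/c formula)
C(c,a) = [a^c/(c!(1−ρ))]·P₀ = [20.30349/(24·0.4693)]·0.113994
= 1.80256·0.113994 = 0.205481

Final: 0.205481


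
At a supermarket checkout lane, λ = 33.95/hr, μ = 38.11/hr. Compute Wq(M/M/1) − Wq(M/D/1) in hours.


ρ = 33.95/38.11 = 0.8908
Wq(M/M/1) = ρ/(μ−λ) = 0.8908/4.16 = 0.21414 hr
Wq(M/D/1) = ρ/(2(μ−λ)) = 0.10707 hr
Savings = 0.21414 − 0.10707 = 0.10707 hr

Final: 0.10707 hr


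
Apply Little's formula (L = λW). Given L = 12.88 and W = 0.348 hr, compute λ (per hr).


λ = L/W = 12.88/0.348 = 37.0115 /hr

Final: 37.0115 /hr


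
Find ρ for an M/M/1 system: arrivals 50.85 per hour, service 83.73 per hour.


ρ = λ/μ = 50.85/83.73 = 0.6073

Final: 0.6073


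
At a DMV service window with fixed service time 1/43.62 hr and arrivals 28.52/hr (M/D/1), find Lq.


ρ = 28.52/43.62 = 0.6538
M/D/1: Lq = ρ²/(2(1−ρ)) = 0.4275/(2·0.3462) = 0.61746

Final: 0.61746


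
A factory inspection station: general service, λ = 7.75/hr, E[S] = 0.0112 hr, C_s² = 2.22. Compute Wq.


ρ = λ·E[S] = 7.75·0.0112 = 0.08680
E[S²] = E[S]²(1+C_s²) = 0.0112²·(1+2.22) = 0.0004039
Wq = λ·E[S²]/(2(1−ρ)) = 7.75·0.0004039/(2·0.9132) = 0.001714 hr

Final: 0.001714 hr


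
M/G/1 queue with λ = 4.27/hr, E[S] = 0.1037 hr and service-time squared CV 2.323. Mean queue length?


ρ = λ·E[S] = 4.27·0.1037 = 0.4428
Lq = ρ²(1+C_s²)/(2(1−ρ)) = 0.1961·(1+2.323)/(2·0.5572)
= 0.1961·3.3230/1.1144 = 0.58466

Final: 0.58466


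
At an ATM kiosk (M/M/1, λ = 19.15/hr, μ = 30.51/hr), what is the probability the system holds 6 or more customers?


ρ = 19.15/30.51 = 0.6277
P(N ≥ n) = ρ^n = 0.6277^6 = 0.061145

Final: 0.061145


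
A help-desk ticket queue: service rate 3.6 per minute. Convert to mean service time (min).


Mean service time = 1/μ = 1/3.6 minute = 0.27778 minute
In minutes: 0.27778 × 1 = 0.2778 min

Final: 0.2778 min


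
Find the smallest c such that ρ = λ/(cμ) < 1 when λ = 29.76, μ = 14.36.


Stability requires cμ > λ ⇔ c > λ/μ.
λ/μ = 29.76/14.36 = 2.0724
Minimum integer c = ⌊2.0724⌋ + 1 = 3
Check: 3·14.36 = 43.08 > 29.76, while 2·14.36 = 28.72 ≤ 29.76

Final: 3 servers


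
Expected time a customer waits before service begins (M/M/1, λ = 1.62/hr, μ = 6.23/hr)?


ρ = 1.62/6.23 = 0.2600
Wq = ρ/(μ−λ) = 0.2600/(6.23 − 1.62) = 0.2600/4.61 = 0.05641 hr

Final: 0.05641 hr


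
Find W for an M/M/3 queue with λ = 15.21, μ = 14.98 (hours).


a = 1.0154; ρ = 0.3385; P₀ = 0.357840
Lq = P₀·a^c·ρ/(c!(1−ρ)²) = 0.04828
Wq = Lq/λ = 0.04828/15.21 = 0.003174 hr
W = Wq + 1/μ = 0.003174 + 0.06676 = 0.06993 hr

Final: 0.06993 hr


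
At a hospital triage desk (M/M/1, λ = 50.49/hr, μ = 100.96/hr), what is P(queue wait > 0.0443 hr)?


ρ = 50.49/100.96 = 0.5001
P(Wq > t) = ρ·e^{−(μ−λ)t} = 0.5001·e^{−2.2358}
= 0.5001·0.106904 = 0.053463

Final: 0.053463


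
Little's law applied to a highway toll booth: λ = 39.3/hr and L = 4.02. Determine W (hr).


W = L/λ = 4.02/39.3 = 0.1023 hr

Final: 0.1023 hr


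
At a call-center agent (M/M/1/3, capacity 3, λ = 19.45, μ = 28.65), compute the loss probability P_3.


ρ = λ/μ = 19.45/28.65 = 0.6789
P_K = (1−ρ)ρ^K/(1−ρ^(K+1)) = (0.3211·0.312885)/(1 − 0.212412)
= 0.100473/0.787588 = 0.127570

Final: 0.127570


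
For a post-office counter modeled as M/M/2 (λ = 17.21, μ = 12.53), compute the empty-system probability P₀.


a = λ/μ = 17.21/12.53 = 1.3735; ρ = a/c = 0.6868
Σ_{k=0}^{1} a^k/k! (terms k=0..1) = 1.00000 + 1.37350 = 2.37350
Tail: a^2/(2!(1−ρ)) = 1.88651/(2·0.3132) = 3.01121
P₀ = 1/(2.37350 + 3.01121) = 1/5.38471 = 0.185711

Final: 0.185711


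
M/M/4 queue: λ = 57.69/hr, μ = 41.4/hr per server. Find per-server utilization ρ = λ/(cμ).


ρ = λ/(cμ) = 57.69/(4·41.4) = 57.69/165.60 = 0.3484

Final: 0.3484


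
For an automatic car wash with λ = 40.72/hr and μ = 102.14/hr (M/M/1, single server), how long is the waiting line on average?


ρ = 40.72/102.14 = 0.3987
Lq = ρ²/(1−ρ) = 0.1589/0.6013 = 0.2643

Final: 0.2643


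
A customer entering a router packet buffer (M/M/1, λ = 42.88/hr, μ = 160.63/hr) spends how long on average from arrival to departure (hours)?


W = 1/(μ−λ) = 1/(160.63 − 42.88) = 1/117.75 = 0.008493 hr

Final: 0.008493 hr


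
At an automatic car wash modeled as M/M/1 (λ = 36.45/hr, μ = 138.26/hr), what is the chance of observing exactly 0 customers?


ρ = 36.45/138.26 = 0.2636
P_n = (1−ρ)·ρ^n = (1 − 0.2636)·0.2636^0 = 0.7364·1.000000 = 0.736366

Final: 0.736366


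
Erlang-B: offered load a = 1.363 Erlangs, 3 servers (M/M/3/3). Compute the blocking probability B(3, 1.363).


B(c,a) = (a^c/c!) / Σ_{k=0}^{c} a^k/k!
a^3/3! = 0.422023
Σ terms (k=0..3): 1.00000 + 1.36300 + 0.92888 + 0.42202 = 3.713908
B = 0.422023/3.713908 = 0.113633

Final: 0.113633


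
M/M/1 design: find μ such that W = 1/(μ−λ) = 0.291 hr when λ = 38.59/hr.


W = 1/(μ−λ) ⇒ μ − λ = 1/W = 1/0.291 = 3.4364
μ = λ + 1/W = 38.59 + 3.4364 = 42.0264 per hr

Final: 42.0264 /hr


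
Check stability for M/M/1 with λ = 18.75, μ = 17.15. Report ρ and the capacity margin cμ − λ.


Total capacity cμ = 1·17.15 = 17.15/hr
ρ = λ/(cμ) = 18.75/17.15 = 1.0933
Stable ⇔ ρ < 1: NO
Spare capacity = cμ − λ = 17.15 − 18.75 = -1.60/hr

Final: ρ = 1.0933; unstable; margin = -1.60/hr


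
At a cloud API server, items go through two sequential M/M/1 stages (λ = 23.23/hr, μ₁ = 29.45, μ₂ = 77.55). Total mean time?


Each node sees arrival rate λ = 23.23/hr (tandem ⇒ throughput preserved).
W₁ = 1/(μ₁−λ) = 1/(29.45−23.23) = 0.16077 hr
W₂ = 1/(μ₂−λ) = 1/(77.55−23.23) = 0.01841 hr
W_total = W₁ + W₂ = 0.16077 + 0.01841 = 0.17918 hr

Final: 0.17918 hr


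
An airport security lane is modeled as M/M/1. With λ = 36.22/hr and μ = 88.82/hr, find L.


ρ = λ/μ = 36.22/88.82 = 0.4078
L = ρ/(1−ρ) = 0.4078/(1 − 0.4078) = 0.4078/0.5922 = 0.6886

Final: 0.6886


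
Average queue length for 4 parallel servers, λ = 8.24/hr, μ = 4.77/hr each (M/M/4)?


a = λ/μ = 1.7275; ρ = a/4 = 0.4319
P₀ = 0.174466
Lq = P₀·a^c·ρ / (c!·(1−ρ)²) = 0.174466·8.90503·0.4319/(24·0.32278)
= 0.08661

Final: 0.08661


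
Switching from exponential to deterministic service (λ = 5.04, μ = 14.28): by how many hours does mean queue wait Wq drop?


ρ = 5.04/14.28 = 0.3529
Wq(M/M/1) = ρ/(μ−λ) = 0.3529/9.24 = 0.03820 hr
Wq(M/D/1) = ρ/(2(μ−λ)) = 0.01910 hr
Savings = 0.03820 − 0.01910 = 0.01910 hr

Final: 0.01910 hr


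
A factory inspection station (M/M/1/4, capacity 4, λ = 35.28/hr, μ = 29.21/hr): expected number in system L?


ρ = 35.28/29.21 = 1.2078
L = ρ[1 − (K+1)ρ^K + Kρ^(K+1)] / [(1−ρ)(1−ρ^(K+1))]
Numerator: 1.2078·(1 − 5·2.128081 + 4·2.570308) = 0.773995
Denominator: (-0.2078)·(-1.570308) = 0.326319
L = 0.773995/0.326319 = 2.3719

Final: 2.3719


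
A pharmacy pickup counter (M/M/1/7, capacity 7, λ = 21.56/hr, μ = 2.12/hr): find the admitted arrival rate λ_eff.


ρ = 10.1698; P_K = (1−ρ)ρ^7/(1−ρ^8) = 0.901670
λ_eff = λ(1 − P_K) = 21.56·(1 − 0.901670) = 21.56·0.098330 = 2.1200 /hr

Final: 2.1200 /hr


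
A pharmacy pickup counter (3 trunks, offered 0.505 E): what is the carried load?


B(3,0.505) = 0.012978 (Erlang-B)
Carried load = a(1 − B) = 0.505·(1 − 0.012978) = 0.505·0.987022 = 0.4984 E

Final: 0.4984 Erlangs


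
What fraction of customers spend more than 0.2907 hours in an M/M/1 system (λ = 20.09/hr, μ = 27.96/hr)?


W ~ Exponential(μ−λ) for M/M/1.
μ − λ = 27.96 − 20.09 = 7.8700
P(W > t) = e^{−(μ−λ)t} = e^{−2.2878} = 0.101489

Final: 0.101489


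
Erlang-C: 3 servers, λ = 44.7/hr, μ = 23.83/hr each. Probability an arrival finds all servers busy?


a = λ/μ = 1.8758; ρ = a/3 = 0.6253
P₀ = 0.132092 (from M/M/c formula)
C(c,a) = [a^c/(c!(1−ρ))]·P₀ = [6.60010/(6·0.3747)]·0.132092
= 2.93543·0.132092 = 0.387746

Final: 0.387746


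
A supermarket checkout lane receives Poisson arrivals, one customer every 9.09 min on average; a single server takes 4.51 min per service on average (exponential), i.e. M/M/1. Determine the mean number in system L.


λ = 60/9.09 = 6.6007 /hr
μ = 60/4.51 = 13.3038 /hr
ρ = λ/μ = 6.6007/13.3038 = 0.4961
L = ρ/(1−ρ) = 0.4961/0.5039 = 0.9847

Final: 0.9847


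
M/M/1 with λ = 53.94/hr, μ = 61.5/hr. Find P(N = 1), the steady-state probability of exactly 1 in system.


ρ = 53.94/61.5 = 0.8771
P_n = (1−ρ)·ρ^n = (1 − 0.8771)·0.8771^1 = 0.1229·0.877073 = 0.107816

Final: 0.107816


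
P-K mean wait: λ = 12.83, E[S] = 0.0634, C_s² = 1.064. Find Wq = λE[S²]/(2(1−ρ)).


ρ = λ·E[S] = 12.83·0.0634 = 0.8134
E[S²] = E[S]²(1+C_s²) = 0.0634²·(1+1.064) = 0.008296
Wq = λ·E[S²]/(2(1−ρ)) = 12.83·0.008296/(2·0.1866) = 0.28525 hr

Final: 0.28525 hr


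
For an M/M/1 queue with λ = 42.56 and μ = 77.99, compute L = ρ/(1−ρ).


ρ = λ/μ = 42.56/77.99 = 0.5457
L = ρ/(1−ρ) = 0.5457/(1 − 0.5457) = 0.5457/0.4543 = 1.2012

Final: 1.2012


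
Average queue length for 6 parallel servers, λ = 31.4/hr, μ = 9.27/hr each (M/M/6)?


a = λ/μ = 3.3873; ρ = a/6 = 0.5645
P₀ = 0.032658
Lq = P₀·a^c·ρ / (c!·(1−ρ)²) = 0.032658·1510.42611·0.5645/(720·0.18962)
= 0.20397

Final: 0.20397


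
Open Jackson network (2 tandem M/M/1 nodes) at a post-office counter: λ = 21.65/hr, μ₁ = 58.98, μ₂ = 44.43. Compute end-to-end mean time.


Each node sees arrival rate λ = 21.65/hr (tandem ⇒ throughput preserved).
W₁ = 1/(μ₁−λ) = 1/(58.98−21.65) = 0.02679 hr
W₂ = 1/(μ₂−λ) = 1/(44.43−21.65) = 0.04390 hr
W_total = W₁ + W₂ = 0.02679 + 0.04390 = 0.07069 hr

Final: 0.07069 hr


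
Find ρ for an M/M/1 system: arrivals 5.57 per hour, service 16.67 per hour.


ρ = λ/μ = 5.57/16.67 = 0.3341

Final: 0.3341


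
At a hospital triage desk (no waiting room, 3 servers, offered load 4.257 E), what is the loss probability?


B(c,a) = (a^c/c!) / Σ_{k=0}^{c} a^k/k!
a^3/3! = 12.857594
Σ terms (k=0..3): 1.00000 + 4.25700 + 9.06102 + 12.85759 = 27.175618
B = 12.857594/27.175618 = 0.473130

Final: 0.473130


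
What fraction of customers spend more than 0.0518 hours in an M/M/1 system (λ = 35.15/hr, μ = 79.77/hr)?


W ~ Exponential(μ−λ) for M/M/1.
μ − λ = 79.77 − 35.15 = 44.6200
P(W > t) = e^{−(μ−λ)t} = e^{−2.3113} = 0.099131

Final: 0.099131


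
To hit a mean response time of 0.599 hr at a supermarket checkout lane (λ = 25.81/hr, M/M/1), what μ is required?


W = 1/(μ−λ) ⇒ μ − λ = 1/W = 1/0.599 = 1.6694
μ = λ + 1/W = 25.81 + 1.6694 = 27.4794 per hr

Final: 27.4794 /hr


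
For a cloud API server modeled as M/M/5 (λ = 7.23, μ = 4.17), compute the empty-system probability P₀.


a = λ/μ = 7.23/4.17 = 1.7338; ρ = a/c = 0.3468
Σ_{k=0}^{4} a^k/k! (terms k=0..4) = 1.00000 + 1.73381 + 1.50305 + 0.86867 + 0.37653 = 5.48207
Tail: a^5/(5!(1−ρ)) = 15.66792/(120·0.6532) = 0.19988
P₀ = 1/(5.48207 + 0.19988) = 1/5.68194 = 0.175996

Final: 0.175996


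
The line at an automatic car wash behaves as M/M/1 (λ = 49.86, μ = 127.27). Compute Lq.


ρ = 49.86/127.27 = 0.3918
Lq = ρ²/(1−ρ) = 0.1535/0.6082 = 0.2523

Final: 0.2523


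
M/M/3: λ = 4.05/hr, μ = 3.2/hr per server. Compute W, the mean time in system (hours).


a = 1.2656; ρ = 0.4219; P₀ = 0.273900
Lq = P₀·a^c·ρ/(c!(1−ρ)²) = 0.11681
Wq = Lq/λ = 0.11681/4.05 = 0.02884 hr
W = Wq + 1/μ = 0.02884 + 0.31250 = 0.34134 hr

Final: 0.34134 hr


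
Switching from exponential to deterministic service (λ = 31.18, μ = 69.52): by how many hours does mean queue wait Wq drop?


ρ = 31.18/69.52 = 0.4485
Wq(M/M/1) = ρ/(μ−λ) = 0.4485/38.34 = 0.01170 hr
Wq(M/D/1) = ρ/(2(μ−λ)) = 0.005849 hr
Savings = 0.01170 − 0.005849 = 0.005849 hr

Final: 0.005849 hr


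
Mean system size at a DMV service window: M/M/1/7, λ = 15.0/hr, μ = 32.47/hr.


ρ = 15.0/32.47 = 0.4620
L = ρ[1 − (K+1)ρ^K + Kρ^(K+1)] / [(1−ρ)(1−ρ^(K+1))]
Numerator: 0.4620·(1 − 8·0.004490 + 7·0.002074) = 0.452078
Denominator: (0.5380)·(0.997926) = 0.536919
L = 0.452078/0.536919 = 0.8420

Final: 0.8420


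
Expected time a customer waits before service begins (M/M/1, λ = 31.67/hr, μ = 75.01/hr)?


ρ = 31.67/75.01 = 0.4222
Wq = ρ/(μ−λ) = 0.4222/(75.01 − 31.67) = 0.4222/43.34 = 0.009742 hr

Final: 0.009742 hr


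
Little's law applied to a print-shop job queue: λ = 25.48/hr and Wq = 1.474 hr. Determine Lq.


Lq = λWq = 25.48·1.474 = 37.5575

Final: 37.5575


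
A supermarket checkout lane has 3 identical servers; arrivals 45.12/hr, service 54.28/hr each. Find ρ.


ρ = λ/(cμ) = 45.12/(3·54.28) = 45.12/162.84 = 0.2771

Final: 0.2771


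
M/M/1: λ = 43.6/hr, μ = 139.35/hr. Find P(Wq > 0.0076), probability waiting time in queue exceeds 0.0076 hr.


ρ = 43.6/139.35 = 0.3129
P(Wq > t) = ρ·e^{−(μ−λ)t} = 0.3129·e^{−0.7277}
= 0.3129·0.483019 = 0.151127

Final: 0.151127


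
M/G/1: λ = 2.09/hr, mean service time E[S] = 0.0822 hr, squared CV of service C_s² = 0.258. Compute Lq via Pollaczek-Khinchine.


ρ = λ·E[S] = 2.09·0.0822 = 0.1718
Lq = ρ²(1+C_s²)/(2(1−ρ)) = 0.02951·(1+0.258)/(2·0.8282)
= 0.02951·1.2580/1.6564 = 0.02242

Final: 0.02242


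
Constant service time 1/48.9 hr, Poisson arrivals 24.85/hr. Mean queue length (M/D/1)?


ρ = 24.85/48.9 = 0.5082
M/D/1: Lq = ρ²/(2(1−ρ)) = 0.2582/(2·0.4918) = 0.26254

Final: 0.26254


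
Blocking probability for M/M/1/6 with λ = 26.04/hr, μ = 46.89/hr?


ρ = λ/μ = 26.04/46.89 = 0.5553
P_K = (1−ρ)ρ^K/(1−ρ^(K+1)) = (0.4447·0.029334)/(1 − 0.016290)
= 0.013043/0.983710 = 0.013259

Final: 0.013259


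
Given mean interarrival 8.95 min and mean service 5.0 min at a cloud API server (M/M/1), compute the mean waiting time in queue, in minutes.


λ = 60/8.95 = 6.7039 /hr
μ = 60/5.0 = 12.0000 /hr
ρ = λ/μ = 6.7039/12.0000 = 0.5587
Wq = ρ/(μ−λ) = 0.5587/(12.0000−6.7039) = 0.10549 hr
In minutes: 0.10549·60 = 6.329 min

Final: 6.329 min


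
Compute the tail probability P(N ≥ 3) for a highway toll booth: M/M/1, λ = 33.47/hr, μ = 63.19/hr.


ρ = 33.47/63.19 = 0.5297
P(N ≥ n) = ρ^n = 0.5297^3 = 0.148601

Final: 0.148601


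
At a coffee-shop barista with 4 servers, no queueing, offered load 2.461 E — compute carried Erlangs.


B(4,2.461) = 0.145536 (Erlang-B)
Carried load = a(1 − B) = 2.461·(1 − 0.145536) = 2.461·0.854464 = 2.1028 E

Final: 2.1028 Erlangs


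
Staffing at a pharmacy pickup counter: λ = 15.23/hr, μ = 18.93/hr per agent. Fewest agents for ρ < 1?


Stability requires cμ > λ ⇔ c > λ/μ.
λ/μ = 15.23/18.93 = 0.8045
Minimum integer c = ⌊0.8045⌋ + 1 = 1
Check: 1·18.93 = 18.93 > 15.23, while 0·18.93 = 0.00 ≤ 15.23

Final: 1 servers


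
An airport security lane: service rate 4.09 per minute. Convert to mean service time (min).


Mean service time = 1/μ = 1/4.09 minute = 0.24450 minute
In minutes: 0.24450 × 1 = 0.2445 min

Final: 0.2445 min


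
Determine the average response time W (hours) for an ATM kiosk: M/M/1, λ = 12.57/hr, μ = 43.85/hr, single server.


W = 1/(μ−λ) = 1/(43.85 − 12.57) = 1/31.28 = 0.03197 hr

Final: 0.03197 hr


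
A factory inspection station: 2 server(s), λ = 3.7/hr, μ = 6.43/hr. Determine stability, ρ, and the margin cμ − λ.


Total capacity cμ = 2·6.43 = 12.86/hr
ρ = λ/(cμ) = 3.7/12.86 = 0.2877
Stable ⇔ ρ < 1: YES
Spare capacity = cμ − λ = 12.86 − 3.7 = 9.16/hr

Final: ρ = 0.2877; stable; margin = 9.16/hr


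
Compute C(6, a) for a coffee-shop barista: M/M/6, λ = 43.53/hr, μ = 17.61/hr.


a = λ/μ = 2.4719; ρ = a/6 = 0.4120
P₀ = 0.083978 (from M/M/c formula)
C(c,a) = [a^c/(c!(1−ρ))]·P₀ = [228.12657/(720·0.5880)]·0.083978
= 0.53883·0.083978 = 0.045250

Final: 0.045250


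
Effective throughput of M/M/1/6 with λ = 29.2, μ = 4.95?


ρ = 5.8990; P_K = (1−ρ)ρ^6/(1−ρ^7) = 0.830483
λ_eff = λ(1 − P_K) = 29.2·(1 − 0.830483) = 29.2·0.169517 = 4.9499 /hr

Final: 4.9499 /hr


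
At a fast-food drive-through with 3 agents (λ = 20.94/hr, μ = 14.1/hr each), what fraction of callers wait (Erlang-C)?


a = λ/μ = 1.4851; ρ = a/3 = 0.4950
P₀ = 0.214180 (from M/M/c formula)
C(c,a) = [a^c/(c!(1−ρ))]·P₀ = [3.27546/(6·0.5050)]·0.214180
= 1.08109·0.214180 = 0.231547

Final: 0.231547


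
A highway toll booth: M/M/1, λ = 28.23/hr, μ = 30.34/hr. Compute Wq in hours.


ρ = 28.23/30.34 = 0.9305
Wq = ρ/(μ−λ) = 0.9305/(30.34 − 28.23) = 0.9305/2.11 = 0.4410 hr

Final: 0.4410 hr


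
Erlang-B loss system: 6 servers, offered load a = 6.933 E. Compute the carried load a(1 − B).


B(6,6.933) = 0.327128 (Erlang-B)
Carried load = a(1 − B) = 6.933·(1 − 0.327128) = 6.933·0.672872 = 4.6650 E

Final: 4.6650 Erlangs


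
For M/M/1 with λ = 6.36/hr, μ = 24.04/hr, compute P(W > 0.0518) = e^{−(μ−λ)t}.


W ~ Exponential(μ−λ) for M/M/1.
μ − λ = 24.04 − 6.36 = 17.6800
P(W > t) = e^{−(μ−λ)t} = e^{−0.9158} = 0.400187

Final: 0.400187


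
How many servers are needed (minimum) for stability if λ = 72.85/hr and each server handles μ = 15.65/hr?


Stability requires cμ > λ ⇔ c > λ/μ.
λ/μ = 72.85/15.65 = 4.6550
Minimum integer c = ⌊4.6550⌋ + 1 = 5
Check: 5·15.65 = 78.25 > 72.85, while 4·15.65 = 62.60 ≤ 72.85

Final: 5 servers


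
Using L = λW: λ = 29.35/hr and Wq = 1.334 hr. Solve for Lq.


Lq = λWq = 29.35·1.334 = 39.1529

Final: 39.1529


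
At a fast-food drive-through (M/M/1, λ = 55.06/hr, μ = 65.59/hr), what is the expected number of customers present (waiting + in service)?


ρ = λ/μ = 55.06/65.59 = 0.8395
L = ρ/(1−ρ) = 0.8395/(1 − 0.8395) = 0.8395/0.1605 = 5.2289

Final: 5.2289


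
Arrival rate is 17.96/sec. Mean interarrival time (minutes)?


Mean interarrival time = 1/λ = 1/17.96 second = 0.05568 second
In minutes: 0.05568 × 0.0166667 = 0.0009280 min

Final: 0.0009280 min


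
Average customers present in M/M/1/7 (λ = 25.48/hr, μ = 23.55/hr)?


ρ = 25.48/23.55 = 1.0820
L = ρ[1 − (K+1)ρ^K + Kρ^(K+1)] / [(1−ρ)(1−ρ^(K+1))]
Numerator: 1.0820·(1 − 8·1.735640 + 7·1.877881) = 0.281362
Denominator: (-0.08195)·(-0.877881) = 0.071945
L = 0.281362/0.071945 = 3.9108

Final: 3.9108


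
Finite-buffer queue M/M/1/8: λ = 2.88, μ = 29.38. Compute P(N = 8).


ρ = λ/μ = 2.88/29.38 = 0.09803
P_K = (1−ρ)ρ^K/(1−ρ^(K+1)) = (0.9020·0.000000008526)/(1 − 8.357e-10)
= 0.000000007690/1.000000 = 0.000000007690

Final: 0.000000007690


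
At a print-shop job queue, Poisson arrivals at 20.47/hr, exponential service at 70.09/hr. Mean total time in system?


W = 1/(μ−λ) = 1/(70.09 − 20.47) = 1/49.62 = 0.02015 hr

Final: 0.02015 hr


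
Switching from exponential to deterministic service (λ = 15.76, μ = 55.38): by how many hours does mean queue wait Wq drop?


ρ = 15.76/55.38 = 0.2846
Wq(M/M/1) = ρ/(μ−λ) = 0.2846/39.62 = 0.007183 hr
Wq(M/D/1) = ρ/(2(μ−λ)) = 0.003591 hr
Savings = 0.007183 − 0.003591 = 0.003591 hr

Final: 0.003591 hr


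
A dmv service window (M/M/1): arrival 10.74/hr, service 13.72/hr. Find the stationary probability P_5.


ρ = 10.74/13.72 = 0.7828
P_n = (1−ρ)·ρ^n = (1 − 0.7828)·0.7828^5 = 0.2172·0.293935 = 0.063843

Final: 0.063843


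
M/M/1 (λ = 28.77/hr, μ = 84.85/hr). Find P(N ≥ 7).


ρ = 28.77/84.85 = 0.3391
P(N ≥ n) = ρ^n = 0.3391^7 = 0.0005152

Final: 0.0005152


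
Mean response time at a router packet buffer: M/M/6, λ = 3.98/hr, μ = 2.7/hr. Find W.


a = 1.4741; ρ = 0.2457; P₀ = 0.228939
Lq = P₀·a^c·ρ/(c!(1−ρ)²) = 0.001409
Wq = Lq/λ = 0.001409/3.98 = 0.0003539 hr
W = Wq + 1/μ = 0.0003539 + 0.37037 = 0.37072 hr

Final: 0.37072 hr


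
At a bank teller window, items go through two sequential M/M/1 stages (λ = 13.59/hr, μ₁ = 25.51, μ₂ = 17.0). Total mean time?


Each node sees arrival rate λ = 13.59/hr (tandem ⇒ throughput preserved).
W₁ = 1/(μ₁−λ) = 1/(25.51−13.59) = 0.08389 hr
W₂ = 1/(μ₂−λ) = 1/(17.0−13.59) = 0.29326 hr
W_total = W₁ + W₂ = 0.08389 + 0.29326 = 0.37715 hr

Final: 0.37715 hr


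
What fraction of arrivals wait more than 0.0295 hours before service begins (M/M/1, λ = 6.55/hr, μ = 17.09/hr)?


ρ = 6.55/17.09 = 0.3833
P(Wq > t) = ρ·e^{−(μ−λ)t} = 0.3833·e^{−0.3109}
= 0.3833·0.732765 = 0.280843

Final: 0.280843


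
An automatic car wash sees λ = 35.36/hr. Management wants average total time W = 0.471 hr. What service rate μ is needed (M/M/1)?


W = 1/(μ−λ) ⇒ μ − λ = 1/W = 1/0.471 = 2.1231
μ = λ + 1/W = 35.36 + 2.1231 = 37.4831 per hr

Final: 37.4831 /hr


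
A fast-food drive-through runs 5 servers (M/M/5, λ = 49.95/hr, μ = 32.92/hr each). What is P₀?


a = λ/μ = 49.95/32.92 = 1.5173; ρ = a/c = 0.3035
Σ_{k=0}^{4} a^k/k! (terms k=0..4) = 1.00000 + 1.51731 + 1.15112 + 0.58220 + 0.22085 = 4.47149
Tail: a^5/(5!(1−ρ)) = 8.04226/(120·0.6965) = 0.09622
P₀ = 1/(4.47149 + 0.09622) = 1/4.56771 = 0.218928

Final: 0.218928


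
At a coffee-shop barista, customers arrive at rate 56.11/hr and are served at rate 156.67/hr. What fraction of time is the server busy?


ρ = λ/μ = 56.11/156.67 = 0.3581

Final: 0.3581


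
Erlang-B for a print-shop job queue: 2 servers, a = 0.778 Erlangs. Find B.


B(c,a) = (a^c/c!) / Σ_{k=0}^{c} a^k/k!
a^2/2! = 0.302642
Σ terms (k=0..2): 1.00000 + 0.77800 + 0.30264 = 2.080642
B = 0.302642/2.080642 = 0.145456

Final: 0.145456


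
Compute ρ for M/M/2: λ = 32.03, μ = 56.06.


ρ = λ/(cμ) = 32.03/(2·56.06) = 32.03/112.12 = 0.2857

Final: 0.2857


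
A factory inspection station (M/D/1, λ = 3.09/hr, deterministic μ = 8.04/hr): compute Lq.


ρ = 3.09/8.04 = 0.3843
M/D/1: Lq = ρ²/(2(1−ρ)) = 0.1477/(2·0.6157) = 0.11996

Final: 0.11996


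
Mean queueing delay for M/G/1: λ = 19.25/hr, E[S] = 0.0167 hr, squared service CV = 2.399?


ρ = λ·E[S] = 19.25·0.0167 = 0.3215
E[S²] = E[S]²(1+C_s²) = 0.0167²·(1+2.399) = 0.0009479
Wq = λ·E[S²]/(2(1−ρ)) = 19.25·0.0009479/(2·0.6785) = 0.01345 hr

Final: 0.01345 hr


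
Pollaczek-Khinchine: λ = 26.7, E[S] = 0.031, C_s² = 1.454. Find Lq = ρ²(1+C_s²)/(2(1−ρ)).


ρ = λ·E[S] = 26.7·0.031 = 0.8277
Lq = ρ²(1+C_s²)/(2(1−ρ)) = 0.6851·(1+1.454)/(2·0.1723)
= 0.6851·2.4540/0.3446 = 4.87871

Final: 4.87871


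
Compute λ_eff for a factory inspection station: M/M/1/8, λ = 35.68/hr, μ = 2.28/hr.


ρ = 15.6491; P_K = (1−ρ)ρ^8/(1−ρ^9) = 0.936099
λ_eff = λ(1 − P_K) = 35.68·(1 − 0.936099) = 35.68·0.063901 = 2.2800 /hr

Final: 2.2800 /hr


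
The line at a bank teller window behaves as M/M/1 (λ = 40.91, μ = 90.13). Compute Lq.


ρ = 40.91/90.13 = 0.4539
Lq = ρ²/(1−ρ) = 0.2060/0.5461 = 0.3773

Final: 0.3773


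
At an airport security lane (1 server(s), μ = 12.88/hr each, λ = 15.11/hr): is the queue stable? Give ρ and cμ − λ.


Total capacity cμ = 1·12.88 = 12.88/hr
ρ = λ/(cμ) = 15.11/12.88 = 1.1731
Stable ⇔ ρ < 1: NO
Spare capacity = cμ − λ = 12.88 − 15.11 = -2.23/hr

Final: ρ = 1.1731; unstable; margin = -2.23/hr


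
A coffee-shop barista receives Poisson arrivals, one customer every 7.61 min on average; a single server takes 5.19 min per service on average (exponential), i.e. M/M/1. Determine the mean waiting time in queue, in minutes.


λ = 60/7.61 = 7.8844 /hr
μ = 60/5.19 = 11.5607 /hr
ρ = λ/μ = 7.8844/11.5607 = 0.6820
Wq = ρ/(μ−λ) = 0.6820/(11.5607−7.8844) = 0.18551 hr
In minutes: 0.18551·60 = 11.131 min

Final: 11.131 min


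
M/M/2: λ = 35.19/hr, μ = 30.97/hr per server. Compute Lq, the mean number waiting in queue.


a = λ/μ = 1.1363; ρ = a/2 = 0.5681
P₀ = 0.275404
Lq = P₀·a^c·ρ / (c!·(1−ρ)²) = 0.275404·1.29109·0.5681/(2·0.18651)
= 0.54155

Final: 0.54155


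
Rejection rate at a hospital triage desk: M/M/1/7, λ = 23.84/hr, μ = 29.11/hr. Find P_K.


ρ = λ/μ = 23.84/29.11 = 0.8190
P_K = (1−ρ)ρ^K/(1−ρ^(K+1)) = (0.1810·0.247086)/(1 − 0.202354)
= 0.044732/0.797646 = 0.056080

Final: 0.056080


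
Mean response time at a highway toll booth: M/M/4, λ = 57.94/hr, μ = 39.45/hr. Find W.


a = 1.4687; ρ = 0.3672; P₀ = 0.228227
Lq = P₀·a^c·ρ/(c!(1−ρ)²) = 0.04057
Wq = Lq/λ = 0.04057/57.94 = 0.0007002 hr
W = Wq + 1/μ = 0.0007002 + 0.02535 = 0.02605 hr

Final: 0.02605 hr


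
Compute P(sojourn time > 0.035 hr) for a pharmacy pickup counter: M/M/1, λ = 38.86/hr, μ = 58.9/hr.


W ~ Exponential(μ−λ) for M/M/1.
μ − λ = 58.9 − 38.86 = 20.0400
P(W > t) = e^{−(μ−λ)t} = e^{−0.7014} = 0.495891

Final: 0.495891


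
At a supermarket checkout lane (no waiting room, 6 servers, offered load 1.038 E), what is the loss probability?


B(c,a) = (a^c/c!) / Σ_{k=0}^{c} a^k/k!
a^6/6! = 0.001737
Σ terms (k=0..6): 1.00000 + 1.03800 + 0.53872 + 0.18640 + 0.04837 + 0.01004 + 0.001737 = 2.823269
B = 0.001737/2.823269 = 0.0006153

Final: 0.0006153


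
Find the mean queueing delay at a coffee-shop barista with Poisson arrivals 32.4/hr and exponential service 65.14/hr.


ρ = 32.4/65.14 = 0.4974
Wq = ρ/(μ−λ) = 0.4974/(65.14 − 32.4) = 0.4974/32.74 = 0.01519 hr

Final: 0.01519 hr


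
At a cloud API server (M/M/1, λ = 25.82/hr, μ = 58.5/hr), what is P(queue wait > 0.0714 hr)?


ρ = 25.82/58.5 = 0.4414
P(Wq > t) = ρ·e^{−(μ−λ)t} = 0.4414·e^{−2.3334}
= 0.4414·0.096970 = 0.042799

Final: 0.042799


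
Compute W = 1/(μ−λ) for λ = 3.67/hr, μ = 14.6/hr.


W = 1/(μ−λ) = 1/(14.6 − 3.67) = 1/10.93 = 0.09149 hr

Final: 0.09149 hr


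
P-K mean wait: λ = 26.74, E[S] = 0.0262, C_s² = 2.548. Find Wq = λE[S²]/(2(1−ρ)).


ρ = λ·E[S] = 26.74·0.0262 = 0.7006
E[S²] = E[S]²(1+C_s²) = 0.0262²·(1+2.548) = 0.002435
Wq = λ·E[S²]/(2(1−ρ)) = 26.74·0.002435/(2·0.2994) = 0.10875 hr

Final: 0.10875 hr


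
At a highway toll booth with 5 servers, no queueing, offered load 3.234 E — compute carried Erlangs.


B(5,3.234) = 0.130403 (Erlang-B)
Carried load = a(1 − B) = 3.234·(1 − 0.130403) = 3.234·0.869597 = 2.8123 E

Final: 2.8123 Erlangs


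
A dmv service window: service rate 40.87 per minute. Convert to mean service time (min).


Mean service time = 1/μ = 1/40.87 minute = 0.02447 minute
In minutes: 0.02447 × 1 = 0.02447 min

Final: 0.02447 min


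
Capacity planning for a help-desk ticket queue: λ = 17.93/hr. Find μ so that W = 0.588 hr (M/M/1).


W = 1/(μ−λ) ⇒ μ − λ = 1/W = 1/0.588 = 1.7007
μ = λ + 1/W = 17.93 + 1.7007 = 19.6307 per hr

Final: 19.6307 /hr


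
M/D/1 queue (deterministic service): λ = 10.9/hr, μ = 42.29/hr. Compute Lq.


ρ = 10.9/42.29 = 0.2577
M/D/1: Lq = ρ²/(2(1−ρ)) = 0.06643/(2·0.7423) = 0.04475

Final: 0.04475
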